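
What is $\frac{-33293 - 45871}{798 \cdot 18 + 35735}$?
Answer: $- \frac{79164}{50099} \approx -1.5802$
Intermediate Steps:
$\frac{-33293 - 45871}{798 \cdot 18 + 35735} = - \frac{79164}{14364 + 35735} = - \frac{79164}{50099}$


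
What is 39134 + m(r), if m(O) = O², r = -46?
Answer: 41250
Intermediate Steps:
39134 + m(r) = 39134 + (-46)² = 39134 + 2116 = 41250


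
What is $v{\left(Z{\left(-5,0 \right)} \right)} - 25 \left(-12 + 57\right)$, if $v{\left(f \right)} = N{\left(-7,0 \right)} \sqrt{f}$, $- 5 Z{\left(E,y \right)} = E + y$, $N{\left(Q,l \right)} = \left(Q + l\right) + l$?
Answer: $-1132$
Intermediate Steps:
$N{\left(Q,l \right)} = Q + 2 l$
$Z{\left(E,y \right)} = - \frac{E}{5} - \frac{y}{5}$ ($Z{\left(E,y \right)} = - \frac{E + y}{5} = - \frac{E}{5} - \frac{y}{5}$)
$v{\left(f \right)} = - 7 \sqrt{f}$ ($v{\left(f \right)} = \left(-7 + 2 \cdot 0\right) \sqrt{f} = \left(-7 + 0\right) \sqrt{f} = - 7 \sqrt{f}$)
$v{\left(Z{\left(-5,0 \right)} \right)} - 25 \left(-12 + 57\right) = - 7 \sqrt{\left(- \frac{1}{5}\right) \left(-5\right) - 0} - 25 \left(-12 + 57\right) = - 7 \sqrt{1 + 0} - 25 \cdot 45 = - 7 \sqrt{1} - 1125 = \left(-7\right) 1 - 1125 = -7 - 1125 = -1132$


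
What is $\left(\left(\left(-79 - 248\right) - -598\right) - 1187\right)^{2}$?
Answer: $839056$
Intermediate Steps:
$\left(\left(\left(-79 - 248\right) - -598\right) - 1187\right)^{2} = \left(\left(-327 + 598\right) - 1187\right)^{2} = \left(271 - 1187\right)^{2} = \left(-916\right)^{2} = 839056$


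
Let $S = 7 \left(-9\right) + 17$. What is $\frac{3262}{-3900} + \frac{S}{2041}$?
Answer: $- \frac{262967}{306150} \approx -0.85895$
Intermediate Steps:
$S = -46$ ($S = -63 + 17 = -46$)
$\frac{3262}{-3900} + \frac{S}{2041} = \frac{3262}{-3900} - \frac{46}{2041} = 3262 \left(- \frac{1}{3900}\right) - \frac{46}{2041} = - \frac{1631}{1950} - \frac{46}{2041} = - \frac{262967}{306150}$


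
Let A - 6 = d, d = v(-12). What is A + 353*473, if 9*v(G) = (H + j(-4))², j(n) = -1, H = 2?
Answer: 1502776/9 ≈ 1.6698e+5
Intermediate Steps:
v(G) = ⅑ (v(G) = (2 - 1)²/9 = (⅑)*1² = (⅑)*1 = ⅑)
d = ⅑ ≈ 0.11111
A = 55/9 (A = 6 + ⅑ = 55/9 ≈ 6.1111)
A + 353*473 = 55/9 + 353*473 = 55/9 + 166969 = 1502776/9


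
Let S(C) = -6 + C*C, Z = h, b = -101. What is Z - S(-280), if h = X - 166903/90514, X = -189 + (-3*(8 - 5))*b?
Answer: -7030751339/90514 ≈ -77676.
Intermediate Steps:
X = 720 (X = -189 - 3*(8 - 5)*(-101) = -189 - 3*3*(-101) = -189 - 9*(-101) = -189 + 909 = 720)
h = 65003177/90514 (h = 720 - 166903/90514 = 65003177/90514 ≈ 718.16)
Z = 65003177/90514 ≈ 718.16
S(C) = -6 + C²
Z - S(-280) = 65003177/90514 - (-6 + (-280)²) = 65003177/90514 - (-6 + 78400) = 65003177/90514 - 1*78394 = 65003177/90514 - 78394 = -7030751339/90514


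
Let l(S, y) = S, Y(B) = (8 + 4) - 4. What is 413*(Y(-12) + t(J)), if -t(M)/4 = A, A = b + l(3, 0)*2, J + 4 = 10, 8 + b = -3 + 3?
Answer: 6608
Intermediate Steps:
Y(B) = 8 (Y(B) = 12 - 4 = 8)
b = -8 (b = -8 + (-3 + 3) = -8 + 0 = -8)
J = 6 (J = -4 + 10 = 6)
A = -2 (A = -8 + 3*2 = -8 + 6 = -2)
t(M) = 8 (t(M) = -4*(-2) = 8)
413*(Y(-12) + t(J)) = 413*(8 + 8) = 413*16 = 6608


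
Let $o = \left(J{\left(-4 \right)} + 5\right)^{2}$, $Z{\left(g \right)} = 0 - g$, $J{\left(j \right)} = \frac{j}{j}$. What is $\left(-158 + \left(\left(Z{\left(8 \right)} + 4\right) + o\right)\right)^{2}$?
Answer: $15876$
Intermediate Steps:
$J{\left(j \right)} = 1$
$Z{\left(g \right)} = - g$
$o = 36$ ($o = \left(1 + 5\right)^{2} = 6^{2} = 36$)
$\left(-158 + \left(\left(Z{\left(8 \right)} + 4\right) + o\right)\right)^{2} = \left(-158 + \left(\left(\left(-1\right) 8 + 4\right) + 36\right)\right)^{2} = \left(-158 + \left(\left(-8 + 4\right) + 36\right)\right)^{2} = \left(-158 + \left(-4 + 36\right)\right)^{2} = \left(-158 + 32\right)^{2} = \left(-126\right)^{2} = 15876$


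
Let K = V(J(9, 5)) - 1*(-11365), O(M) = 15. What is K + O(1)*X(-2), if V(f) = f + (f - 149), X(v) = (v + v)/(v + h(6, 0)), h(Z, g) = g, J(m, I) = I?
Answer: 11256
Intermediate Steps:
X(v) = 2 (X(v) = (v + v)/(v + 0) = (2*v)/v = 2)
V(f) = -149 + 2*f (V(f) = f + (-149 + f) = -149 + 2*f)
K = 11226 (K = (-149 + 2*5) - 1*(-11365) = (-149 + 10) + 11365 = -139 + 11365 = 11226)
K + O(1)*X(-2) = 11226 + 15*2 = 11226 + 30 = 11256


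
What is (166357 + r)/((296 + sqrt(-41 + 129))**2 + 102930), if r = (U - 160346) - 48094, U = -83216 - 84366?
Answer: -19984638805/18155240562 + 62060840*sqrt(22)/9077620281 ≈ -1.0687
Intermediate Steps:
U = -167582
r = -376022 (r = (-167582 - 160346) - 48094 = -327928 - 48094 = -376022)
(166357 + r)/((296 + sqrt(-41 + 129))**2 + 102930) = (166357 - 376022)/((296 + sqrt(-41 + 129))**2 + 102930) = -209665/((296 + sqrt(88))**2 + 102930) = -209665/((296 + 2*sqrt(22))**2 + 102930) = -209665/(102930 + (296 + 2*sqrt(22))**2)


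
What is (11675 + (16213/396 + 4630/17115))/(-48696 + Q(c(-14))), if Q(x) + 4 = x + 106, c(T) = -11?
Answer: -1058761313/4392297756 ≈ -0.24105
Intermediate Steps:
Q(x) = 102 + x (Q(x) = -4 + (x + 106) = -4 + (106 + x) = 102 + x)
(11675 + (16213/396 + 4630/17115))/(-48696 + Q(c(-14))) = (11675 + (16213/396 + 4630/17115))/(-48696 + (102 - 11)) = (11675 + (16213*(1/396) + 4630*(1/17115)))/(-48696 + 91) = (11675 + (16213/396 + 926/3423))/(-48605) = (11675 + 18621265/451836)*(-1/48605) = (5293806565/451836)*(-1/48605) = -1058761313/4392297756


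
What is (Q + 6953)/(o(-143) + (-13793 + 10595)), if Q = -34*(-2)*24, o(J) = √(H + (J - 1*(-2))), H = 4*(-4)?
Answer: -271830/101261 - 85*I*√157/101261 ≈ -2.6844 - 0.010518*I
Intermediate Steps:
H = -16
o(J) = √(-14 + J) (o(J) = √(-16 + (J - 1*(-2))) = √(-16 + (J + 2)) = √(-16 + (2 + J)) = √(-14 + J))
Q = 1632 (Q = 68*24 = 1632)
(Q + 6953)/(o(-143) + (-13793 + 10595)) = (1632 + 6953)/(√(-14 - 143) + (-13793 + 10595)) = 8585/(√(-157) - 3198) = 8585/(I*√157 - 3198) = 8585/(-3198 + I*√157)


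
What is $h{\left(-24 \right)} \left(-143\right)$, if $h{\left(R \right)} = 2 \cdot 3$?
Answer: $-858$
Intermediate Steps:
$h{\left(R \right)} = 6$
$h{\left(-24 \right)} \left(-143\right) = 6 \left(-143\right) = -858$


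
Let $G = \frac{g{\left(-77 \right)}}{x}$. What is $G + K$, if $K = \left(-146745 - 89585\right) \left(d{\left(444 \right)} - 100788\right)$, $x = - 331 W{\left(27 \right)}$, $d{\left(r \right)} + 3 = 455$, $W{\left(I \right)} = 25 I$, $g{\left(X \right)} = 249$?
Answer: $\frac{1765981502387917}{74475} \approx 2.3712 \cdot 10^{10}$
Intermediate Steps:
$d{\left(r \right)} = 452$ ($d{\left(r \right)} = -3 + 455 = 452$)
$x = -223425$ ($x = - 331 \cdot 25 \cdot 27 = \left(-331\right) 675 = -223425$)
$G = - \frac{83}{74475}$ ($G = \frac{249}{-223425} = 249 \left(- \frac{1}{223425}\right) = - \frac{83}{74475} \approx -0.0011145$)
$K = 23712406880$ ($K = \left(-146745 - 89585\right) \left(452 - 100788\right) = \left(-236330\right) \left(-100336\right) = 23712406880$)
$G + K = - \frac{83}{74475} + 23712406880 = \frac{1765981502387917}{74475}$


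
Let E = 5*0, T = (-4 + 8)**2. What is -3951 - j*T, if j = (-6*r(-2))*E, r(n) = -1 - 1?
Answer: -3951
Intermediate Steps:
r(n) = -2
T = 16 (T = 4**2 = 16)
E = 0
j = 0 (j = -6*(-2)*0 = 12*0 = 0)
-3951 - j*T = -3951 - 0*16 = -3951 - 1*0 = -3951 + 0 = -3951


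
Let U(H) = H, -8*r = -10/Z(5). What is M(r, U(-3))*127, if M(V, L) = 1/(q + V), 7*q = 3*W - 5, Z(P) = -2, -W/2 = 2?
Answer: -7112/171 ≈ -41.591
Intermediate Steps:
W = -4 (W = -2*2 = -4)
q = -17/7 (q = (3*(-4) - 5)/7 = (-12 - 5)/7 = (⅐)*(-17) = -17/7 ≈ -2.4286)
r = -5/8 (r = -(-5)/(4*(-2)) = -(-5)*(-1)/(4*2) = -⅛*5 = -5/8 ≈ -0.62500)
M(V, L) = 1/(-17/7 + V)
M(r, U(-3))*127 = (7/(-17 + 7*(-5/8)))*127 = (7/(-17 - 35/8))*127 = (7/(-171/8))*127 = (7*(-8/171))*127 = -56/171*127 = -7112/171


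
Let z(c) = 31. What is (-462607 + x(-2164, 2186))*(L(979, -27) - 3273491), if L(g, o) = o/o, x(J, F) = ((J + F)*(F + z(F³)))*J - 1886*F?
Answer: 360517110393110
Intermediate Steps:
x(J, F) = -1886*F + J*(31 + F)*(F + J) (x(J, F) = ((J + F)*(F + 31))*J - 1886*F = ((F + J)*(31 + F))*J - 1886*F = ((31 + F)*(F + J))*J - 1886*F = J*(31 + F)*(F + J) - 1886*F = -1886*F + J*(31 + F)*(F + J))
L(g, o) = 1
(-462607 + x(-2164, 2186))*(L(979, -27) - 3273491) = (-462607 + (-1886*2186 + 31*(-2164)² + 2186*(-2164)² - 2164*2186² + 31*2186*(-2164)))*(1 - 3273491) = (-462607 + (-4122796 + 31*4682896 + 2186*4682896 - 2164*4778596 - 146645624))*(-3273490) = (-462607 + (-4122796 + 145169776 + 10236810656 - 10340881744 - 146645624))*(-3273490) = (-462607 - 109669732)*(-3273490) = -110132339*(-3273490) = 360517110393110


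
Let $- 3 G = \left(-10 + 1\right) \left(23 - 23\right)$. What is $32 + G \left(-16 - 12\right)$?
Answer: $32$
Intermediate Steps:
$G = 0$ ($G = - \frac{\left(-10 + 1\right) \left(23 - 23\right)}{3} = - \frac{\left(-9\right) 0}{3} = \left(- \frac{1}{3}\right) 0 = 0$)
$32 + G \left(-16 - 12\right) = 32 + 0 \left(-16 - 12\right) = 32 + 0 \left(-28\right) = 32 + 0 = 32$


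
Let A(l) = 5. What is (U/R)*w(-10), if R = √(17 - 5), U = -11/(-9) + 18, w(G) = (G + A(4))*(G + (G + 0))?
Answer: 8650*√3/27 ≈ 554.90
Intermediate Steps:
w(G) = 2*G*(5 + G) (w(G) = (G + 5)*(G + (G + 0)) = (5 + G)*(G + G) = (5 + G)*(2*G) = 2*G*(5 + G))
U = 173/9 (U = -11*(-⅑) + 18 = 11/9 + 18 = 173/9 ≈ 19.222)
R = 2*√3 (R = √12 = 2*√3 ≈ 3.4641)
(U/R)*w(-10) = (173/(9*((2*√3))))*(2*(-10)*(5 - 10)) = (173*(√3/6)/9)*(2*(-10)*(-5)) = (173*√3/54)*100 = 8650*√3/27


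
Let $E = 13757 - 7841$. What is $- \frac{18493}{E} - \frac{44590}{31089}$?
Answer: $- \frac{279574439}{61307508} \approx -4.5602$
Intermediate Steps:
$E = 5916$
$- \frac{18493}{E} - \frac{44590}{31089} = - \frac{18493}{5916} - \frac{44590}{31089} = - \frac{279574439}{61307508}$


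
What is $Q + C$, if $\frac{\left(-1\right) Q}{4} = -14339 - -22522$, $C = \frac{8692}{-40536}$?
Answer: $- \frac{331708261}{10134} \approx -32732.0$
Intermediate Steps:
$C = - \frac{2173}{10134}$ ($C = 8692 \left(- \frac{1}{40536}\right) = - \frac{2173}{10134} \approx -0.21443$)
$Q = -32732$ ($Q = - 4 \left(-14339 - -22522\right) = - 4 \left(-14339 + 22522\right) = \left(-4\right) 8183 = -32732$)
$Q + C = -32732 - \frac{2173}{10134} = - \frac{331708261}{10134}$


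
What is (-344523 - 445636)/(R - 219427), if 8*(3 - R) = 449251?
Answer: 6321272/2204643 ≈ 2.8673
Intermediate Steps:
R = -449227/8 (R = 3 - ⅛*449251 = 3 - 449251/8 = -449227/8 ≈ -56153.)
(-344523 - 445636)/(R - 219427) = (-344523 - 445636)/(-449227/8 - 219427) = -790159/(-2204643/8) = -790159*(-8/2204643) = 6321272/2204643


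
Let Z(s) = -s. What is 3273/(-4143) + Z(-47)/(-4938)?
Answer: -5452265/6819378 ≈ -0.79953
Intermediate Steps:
3273/(-4143) + Z(-47)/(-4938) = 3273/(-4143) - 1*(-47)/(-4938) = 3273*(-1/4143) + 47*(-1/4938) = -1091/1381 - 47/4938 = -5452265/6819378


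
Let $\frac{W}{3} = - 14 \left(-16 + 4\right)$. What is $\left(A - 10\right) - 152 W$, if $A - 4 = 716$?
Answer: $-75898$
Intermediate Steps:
$A = 720$ ($A = 4 + 716 = 720$)
$W = 504$ ($W = 3 \left(- 14 \left(-16 + 4\right)\right) = 3 \left(\left(-14\right) \left(-12\right)\right) = 3 \cdot 168 = 504$)
$\left(A - 10\right) - 152 W = \left(720 - 10\right) - 76608 = 710 - 76608 = -75898$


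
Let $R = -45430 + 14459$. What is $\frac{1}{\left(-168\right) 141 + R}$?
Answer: $- \frac{1}{54659} \approx -1.8295 \cdot 10^{-5}$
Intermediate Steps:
$R = -30971$
$\frac{1}{\left(-168\right) 141 + R} = \frac{1}{\left(-168\right) 141 - 30971} = \frac{1}{-23688 - 30971} = \frac{1}{-54659} = - \frac{1}{54659}$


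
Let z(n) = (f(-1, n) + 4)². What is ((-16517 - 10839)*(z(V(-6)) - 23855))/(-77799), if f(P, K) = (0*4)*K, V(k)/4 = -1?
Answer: -652139684/77799 ≈ -8382.4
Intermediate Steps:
V(k) = -4 (V(k) = 4*(-1) = -4)
f(P, K) = 0 (f(P, K) = 0*K = 0)
z(n) = 16 (z(n) = (0 + 4)² = 4² = 16)
((-16517 - 10839)*(z(V(-6)) - 23855))/(-77799) = ((-16517 - 10839)*(16 - 23855))/(-77799) = -27356*(-23839)*(-1/77799) = 652139684*(-1/77799) = -652139684/77799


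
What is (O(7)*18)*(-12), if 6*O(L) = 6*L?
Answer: -1512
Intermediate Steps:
O(L) = L (O(L) = (6*L)/6 = L)
(O(7)*18)*(-12) = (7*18)*(-12) = 126*(-12) = -1512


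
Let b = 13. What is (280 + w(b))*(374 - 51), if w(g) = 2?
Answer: 91086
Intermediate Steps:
(280 + w(b))*(374 - 51) = (280 + 2)*(374 - 51) = 282*323 = 91086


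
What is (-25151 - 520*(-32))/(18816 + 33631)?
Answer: -8511/52447 ≈ -0.16228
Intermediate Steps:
(-25151 - 520*(-32))/(18816 + 33631) = (-25151 + 16640)/52447 = -8511*1/52447 = -8511/52447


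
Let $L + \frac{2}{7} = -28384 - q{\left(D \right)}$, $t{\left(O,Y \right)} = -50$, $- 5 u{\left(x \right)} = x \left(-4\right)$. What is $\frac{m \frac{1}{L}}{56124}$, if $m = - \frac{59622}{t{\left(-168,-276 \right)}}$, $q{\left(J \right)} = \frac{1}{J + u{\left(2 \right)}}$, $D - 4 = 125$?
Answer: $- \frac{45422027}{60681551758500} \approx -7.4853 \cdot 10^{-7}$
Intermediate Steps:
$u{\left(x \right)} = \frac{4 x}{5}$ ($u{\left(x \right)} = - \frac{x \left(-4\right)}{5} = - \frac{\left(-4\right) x}{5} = \frac{4 x}{5}$)
$D = 129$ ($D = 4 + 125 = 129$)
$q{\left(J \right)} = \frac{1}{\frac{8}{5} + J}$ ($q{\left(J \right)} = \frac{1}{J + \frac{4}{5} \cdot 2} = \frac{1}{J + \frac{8}{5}} = \frac{1}{\frac{8}{5} + J}$)
$L = - \frac{129744605}{4571}$ ($L = - \frac{2}{7} - \left(28384 + \frac{5}{8 + 5 \cdot 129}\right) = - \frac{2}{7} - \left(28384 + \frac{5}{8 + 645}\right) = - \frac{2}{7} - \left(28384 + \frac{5}{653}\right) = - \frac{2}{7} - \left(28384 + 5 \cdot \frac{1}{653}\right) = - \frac{2}{7} - \frac{18534757}{653} = - \frac{129744605}{4571} \approx -28384.0$)
$m = \frac{29811}{25}$ ($m = - \frac{59622}{-50} = \left(-59622\right) \left(- \frac{1}{50}\right) = \frac{29811}{25} \approx 1192.4$)
$\frac{m \frac{1}{L}}{56124} = \frac{\frac{29811}{25} \frac{1}{- \frac{129744605}{4571}}}{56124} = \frac{29811}{25} \left(- \frac{4571}{129744605}\right) \frac{1}{56124} = \left(- \frac{136266081}{3243615125}\right) \frac{1}{56124} = - \frac{45422027}{60681551758500}$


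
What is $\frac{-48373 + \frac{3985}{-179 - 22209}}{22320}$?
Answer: $- \frac{360992903}{166566720} \approx -2.1673$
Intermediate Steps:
$\frac{-48373 + \frac{3985}{-179 - 22209}}{22320} = \left(-48373 + \frac{3985}{-179 - 22209}\right) \frac{1}{22320} = \left(-48373 + \frac{3985}{-22388}\right) \frac{1}{22320} = \left(-48373 + 3985 \left(- \frac{1}{22388}\right)\right) \frac{1}{22320} = \left(-48373 - \frac{3985}{22388}\right) \frac{1}{22320} = \left(- \frac{1082978709}{22388}\right) \frac{1}{22320} = - \frac{360992903}{166566720}$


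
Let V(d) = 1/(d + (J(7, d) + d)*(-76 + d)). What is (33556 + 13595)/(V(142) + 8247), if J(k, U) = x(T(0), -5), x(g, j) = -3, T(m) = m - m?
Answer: 439258716/76829053 ≈ 5.7174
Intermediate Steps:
T(m) = 0
J(k, U) = -3
V(d) = 1/(d + (-76 + d)*(-3 + d)) (V(d) = 1/(d + (-3 + d)*(-76 + d)) = 1/(d + (-76 + d)*(-3 + d)))
(33556 + 13595)/(V(142) + 8247) = (33556 + 13595)/(1/(228 + 142² - 78*142) + 8247) = 47151/(1/(228 + 20164 - 11076) + 8247) = 47151/(1/9316 + 8247) = 47151/(76829053/9316) = 47151*(9316/76829053) = 439258716/76829053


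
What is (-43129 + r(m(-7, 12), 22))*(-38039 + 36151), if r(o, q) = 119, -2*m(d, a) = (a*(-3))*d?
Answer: 81202880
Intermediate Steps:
m(d, a) = 3*a*d/2 (m(d, a) = -a*(-3)*d/2 = -(-3*a)*d/2 = -(-3)*a*d/2 = 3*a*d/2)
(-43129 + r(m(-7, 12), 22))*(-38039 + 36151) = (-43129 + 119)*(-38039 + 36151) = -43010*(-1888) = 81202880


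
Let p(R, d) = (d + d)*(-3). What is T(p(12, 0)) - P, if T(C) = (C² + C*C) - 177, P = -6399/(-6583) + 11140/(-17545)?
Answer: -141256634/796543 ≈ -177.34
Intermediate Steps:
p(R, d) = -6*d (p(R, d) = (2*d)*(-3) = -6*d)
P = 268523/796543 (P = -6399*(-1/6583) + 11140*(-1/17545) = 6399/6583 - 2228/3509 = 268523/796543 ≈ 0.33711)
T(C) = -177 + 2*C² (T(C) = (C² + C²) - 177 = 2*C² - 177 = -177 + 2*C²)
T(p(12, 0)) - P = (-177 + 2*(-6*0)²) - 1*268523/796543 = (-177 + 2*0²) - 268523/796543 = (-177 + 2*0) - 268523/796543 = (-177 + 0) - 268523/796543 = -177 - 268523/796543 = -141256634/796543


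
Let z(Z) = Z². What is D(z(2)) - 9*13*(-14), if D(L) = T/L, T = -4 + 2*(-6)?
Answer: 1634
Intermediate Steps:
T = -16 (T = -4 - 12 = -16)
D(L) = -16/L
D(z(2)) - 9*13*(-14) = -16/(2²) - 9*13*(-14) = -16/4 - 117*(-14) = -16*¼ + 1638 = -4 + 1638 = 1634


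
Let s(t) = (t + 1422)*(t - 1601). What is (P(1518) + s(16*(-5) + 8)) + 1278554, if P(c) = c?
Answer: -978478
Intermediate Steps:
s(t) = (-1601 + t)*(1422 + t) (s(t) = (1422 + t)*(-1601 + t) = (-1601 + t)*(1422 + t))
(P(1518) + s(16*(-5) + 8)) + 1278554 = (1518 + (-2276622 + (16*(-5) + 8)² - 179*(16*(-5) + 8))) + 1278554 = (1518 + (-2276622 + (-80 + 8)² - 179*(-80 + 8))) + 1278554 = (1518 + (-2276622 + (-72)² - 179*(-72))) + 1278554 = (1518 + (-2276622 + 5184 + 12888)) + 1278554 = (1518 - 2258550) + 1278554 = -2257032 + 1278554 = -978478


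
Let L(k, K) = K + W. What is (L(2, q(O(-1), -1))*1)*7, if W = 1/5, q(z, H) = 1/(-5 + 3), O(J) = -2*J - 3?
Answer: -21/10 ≈ -2.1000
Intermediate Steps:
O(J) = -3 - 2*J
q(z, H) = -1/2 (q(z, H) = 1/(-2) = -1/2)
W = 1/5 ≈ 0.20000
L(k, K) = 1/5 + K (L(k, K) = K + 1/5 = 1/5 + K)
(L(2, q(O(-1), -1))*1)*7 = ((1/5 - 1/2)*1)*7 = -3/10*1*7 = -3/10*7 = -21/10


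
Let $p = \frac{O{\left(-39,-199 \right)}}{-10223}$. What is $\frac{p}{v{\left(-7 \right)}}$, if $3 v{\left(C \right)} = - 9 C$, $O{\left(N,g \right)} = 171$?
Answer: $- \frac{57}{71561} \approx -0.00079652$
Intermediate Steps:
$v{\left(C \right)} = - 3 C$ ($v{\left(C \right)} = \frac{\left(-9\right) C}{3} = - 3 C$)
$p = - \frac{171}{10223}$ ($p = \frac{171}{-10223} = 171 \left(- \frac{1}{10223}\right) = - \frac{171}{10223} \approx -0.016727$)
$\frac{p}{v{\left(-7 \right)}} = - \frac{171}{10223 \left(\left(-3\right) \left(-7\right)\right)} = - \frac{171}{10223 \cdot 21} = \left(- \frac{171}{10223}\right) \frac{1}{21} = - \frac{57}{71561}$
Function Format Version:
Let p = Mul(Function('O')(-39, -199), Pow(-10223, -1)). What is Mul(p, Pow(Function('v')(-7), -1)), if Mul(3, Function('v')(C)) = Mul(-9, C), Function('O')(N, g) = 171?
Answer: Rational(-57, 71561) ≈ -0.00079652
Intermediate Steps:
Function('v')(C) = Mul(-3, C) (Function('v')(C) = Mul(Rational(1, 3), Mul(-9, C)) = Mul(-3, C))
p = Rational(-171, 10223) (p = Mul(171, Pow(-10223, -1)) = Mul(171, Rational(-1, 10223)) = Rational(-171, 10223) ≈ -0.016727)
Mul(p, Pow(Function('v')(-7), -1)) = Mul(Rational(-171, 10223), Pow(Mul(-3, -7), -1)) = Mul(Rational(-171, 10223), Pow(21, -1)) = Mul(Rational(-171, 10223), Rational(1, 21)) = Rational(-57, 71561)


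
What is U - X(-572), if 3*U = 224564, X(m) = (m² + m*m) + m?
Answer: -1736824/3 ≈ -5.7894e+5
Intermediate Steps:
X(m) = m + 2*m² (X(m) = (m² + m²) + m = 2*m² + m = m + 2*m²)
U = 224564/3 (U = (⅓)*224564 = 224564/3 ≈ 74855.)
U - X(-572) = 224564/3 - (-572)*(1 + 2*(-572)) = 224564/3 - (-572)*(1 - 1144) = 224564/3 - (-572)*(-1143) = 224564/3 - 1*653796 = 224564/3 - 653796 = -1736824/3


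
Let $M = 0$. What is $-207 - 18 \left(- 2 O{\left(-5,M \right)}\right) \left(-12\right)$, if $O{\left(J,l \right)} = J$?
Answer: $1953$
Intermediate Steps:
$-207 - 18 \left(- 2 O{\left(-5,M \right)}\right) \left(-12\right) = -207 - 18 \left(\left(-2\right) \left(-5\right)\right) \left(-12\right) = -207 - 18 \cdot 10 \left(-12\right) = -207 - 180 \left(-12\right) = -207 - -2160 = -207 + 2160 = 1953$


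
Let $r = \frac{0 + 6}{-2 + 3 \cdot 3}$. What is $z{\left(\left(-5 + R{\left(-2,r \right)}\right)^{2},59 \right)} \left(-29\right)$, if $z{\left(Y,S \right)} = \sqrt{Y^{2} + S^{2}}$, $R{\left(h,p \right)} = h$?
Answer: $- 29 \sqrt{5882} \approx -2224.1$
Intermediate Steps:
$r = \frac{6}{7}$ ($r = \frac{6}{-2 + 9} = \frac{6}{7} \approx 0.85714$)
$z{\left(Y,S \right)} = \sqrt{S^{2} + Y^{2}}$
$z{\left(\left(-5 + R{\left(-2,r \right)}\right)^{2},59 \right)} \left(-29\right) = \sqrt{59^{2} + \left(\left(-5 - 2\right)^{2}\right)^{2}} \left(-29\right) = \sqrt{3481 + \left(\left(-7\right)^{2}\right)^{2}} \left(-29\right) = \sqrt{3481 + 49^{2}} \left(-29\right) = \sqrt{3481 + 2401} \left(-29\right) = \sqrt{5882} \left(-29\right) = - 29 \sqrt{5882}$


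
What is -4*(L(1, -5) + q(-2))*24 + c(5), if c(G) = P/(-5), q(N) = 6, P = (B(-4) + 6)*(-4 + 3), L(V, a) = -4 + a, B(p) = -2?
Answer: 1444/5 ≈ 288.80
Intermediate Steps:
P = -4 (P = (-2 + 6)*(-4 + 3) = 4*(-1) = -4)
c(G) = 4/5 (c(G) = -4/(-5) = -4*(-1/5) = 4/5)
-4*(L(1, -5) + q(-2))*24 + c(5) = -4*((-4 - 5) + 6)*24 + 4/5 = -4*(-9 + 6)*24 + 4/5 = -4*(-3)*24 + 4/5 = 12*24 + 4/5 = 288 + 4/5 = 1444/5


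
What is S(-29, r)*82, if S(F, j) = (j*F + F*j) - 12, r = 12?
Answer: -58056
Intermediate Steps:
S(F, j) = -12 + 2*F*j (S(F, j) = (F*j + F*j) - 12 = 2*F*j - 12 = -12 + 2*F*j)
S(-29, r)*82 = (-12 + 2*(-29)*12)*82 = (-12 - 696)*82 = -708*82 = -58056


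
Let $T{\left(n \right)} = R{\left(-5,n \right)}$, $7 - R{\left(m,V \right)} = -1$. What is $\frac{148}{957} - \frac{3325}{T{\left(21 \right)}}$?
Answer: $- \frac{3180841}{7656} \approx -415.47$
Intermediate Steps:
$R{\left(m,V \right)} = 8$ ($R{\left(m,V \right)} = 7 - -1 = 7 + 1 = 8$)
$T{\left(n \right)} = 8$
$\frac{148}{957} - \frac{3325}{T{\left(21 \right)}} = \frac{148}{957} - \frac{3325}{8} = - \frac{3180841}{7656}$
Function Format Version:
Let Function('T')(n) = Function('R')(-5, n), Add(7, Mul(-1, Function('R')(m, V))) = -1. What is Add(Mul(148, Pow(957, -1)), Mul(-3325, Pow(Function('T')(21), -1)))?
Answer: Rational(-3180841, 7656) ≈ -415.47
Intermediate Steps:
Function('R')(m, V) = 8 (Function('R')(m, V) = Add(7, Mul(-1, -1)) = Add(7, 1) = 8)
Function('T')(n) = 8
Add(Mul(148, Pow(957, -1)), Mul(-3325, Pow(Function('T')(21), -1))) = Add(Mul(148, Pow(957, -1)), Mul(-3325, Pow(8, -1))) = Add(Mul(148, Rational(1, 957)), Mul(-3325, Rational(1, 8))) = Add(Rational(148, 957), Rational(-3325, 8)) = Rational(-3180841, 7656)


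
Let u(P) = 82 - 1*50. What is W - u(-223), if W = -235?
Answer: -267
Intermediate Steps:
u(P) = 32 (u(P) = 82 - 50 = 32)
W - u(-223) = -235 - 1*32 = -235 - 32 = -267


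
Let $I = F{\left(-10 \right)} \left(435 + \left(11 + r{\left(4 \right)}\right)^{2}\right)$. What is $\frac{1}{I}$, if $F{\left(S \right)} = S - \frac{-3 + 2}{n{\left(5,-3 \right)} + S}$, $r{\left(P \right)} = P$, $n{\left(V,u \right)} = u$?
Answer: $- \frac{13}{86460} \approx -0.00015036$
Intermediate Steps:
$F{\left(S \right)} = S + \frac{1}{-3 + S}$ ($F{\left(S \right)} = S - \frac{-3 + 2}{-3 + S} = S - - \frac{1}{-3 + S} = S + \frac{1}{-3 + S}$)
$I = - \frac{86460}{13}$ ($I = \frac{1 + \left(-10\right)^{2} - -30}{-3 - 10} \left(435 + \left(11 + 4\right)^{2}\right) = \frac{1 + 100 + 30}{-13} \left(435 + 15^{2}\right) = \left(- \frac{1}{13}\right) 131 \left(435 + 225\right) = \left(- \frac{131}{13}\right) 660 = - \frac{86460}{13} \approx -6650.8$)
$\frac{1}{I} = \frac{1}{- \frac{86460}{13}} = - \frac{13}{86460}$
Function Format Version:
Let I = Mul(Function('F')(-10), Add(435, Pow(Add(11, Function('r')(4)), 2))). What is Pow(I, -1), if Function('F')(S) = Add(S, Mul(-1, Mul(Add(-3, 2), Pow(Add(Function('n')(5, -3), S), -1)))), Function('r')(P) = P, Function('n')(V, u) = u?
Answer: Rational(-13, 86460) ≈ -0.00015036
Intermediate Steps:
Function('F')(S) = Add(S, Pow(Add(-3, S), -1)) (Function('F')(S) = Add(S, Mul(-1, Mul(Add(-3, 2), Pow(Add(-3, S), -1)))) = Add(S, Mul(-1, Mul(-1, Pow(Add(-3, S), -1)))) = Add(S, Pow(Add(-3, S), -1)))
I = Rational(-86460, 13) (I = Mul(Mul(Pow(Add(-3, -10), -1), Add(1, Pow(-10, 2), Mul(-3, -10))), Add(435, Pow(Add(11, 4), 2))) = Mul(Mul(Pow(-13, -1), Add(1, 100, 30)), Add(435, Pow(15, 2))) = Mul(Mul(Rational(-1, 13), 131), Add(435, 225)) = Mul(Rational(-131, 13), 660) = Rational(-86460, 13) ≈ -6650.8)
Pow(I, -1) = Pow(Rational(-86460, 13), -1) = Rational(-13, 86460)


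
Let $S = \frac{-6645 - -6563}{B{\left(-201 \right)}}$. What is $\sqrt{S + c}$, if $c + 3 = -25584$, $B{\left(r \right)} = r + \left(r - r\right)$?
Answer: $\frac{i \sqrt{1033723905}}{201} \approx 159.96 i$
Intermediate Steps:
$B{\left(r \right)} = r$ ($B{\left(r \right)} = r + 0 = r$)
$c = -25587$ ($c = -3 - 25584 = -25587$)
$S = \frac{82}{201}$ ($S = \frac{-6645 - -6563}{-201} = \left(-6645 + 6563\right) \left(- \frac{1}{201}\right) = \left(-82\right) \left(- \frac{1}{201}\right) = \frac{82}{201} \approx 0.40796$)
$\sqrt{S + c} = \sqrt{\frac{82}{201} - 25587} = \sqrt{- \frac{5142905}{201}} = \frac{i \sqrt{1033723905}}{201}$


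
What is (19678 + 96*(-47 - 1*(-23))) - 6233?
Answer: 11141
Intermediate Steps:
(19678 + 96*(-47 - 1*(-23))) - 6233 = (19678 + 96*(-47 + 23)) - 6233 = (19678 + 96*(-24)) - 6233 = (19678 - 2304) - 6233 = 17374 - 6233 = 11141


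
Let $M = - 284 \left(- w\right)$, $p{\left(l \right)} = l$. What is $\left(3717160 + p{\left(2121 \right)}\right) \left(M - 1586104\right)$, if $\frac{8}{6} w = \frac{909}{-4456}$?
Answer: $- \frac{26287405911803521}{4456} \approx -5.8993 \cdot 10^{12}$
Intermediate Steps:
$w = - \frac{2727}{17824}$ ($w = \frac{3 \frac{909}{-4456}}{4} = \frac{3 \cdot 909 \left(- \frac{1}{4456}\right)}{4} = \frac{3}{4} \left(- \frac{909}{4456}\right) = - \frac{2727}{17824} \approx -0.153$)
$M = - \frac{193617}{4456}$ ($M = - 284 \left(\left(-1\right) \left(- \frac{2727}{17824}\right)\right) = \left(-284\right) \frac{2727}{17824} = - \frac{193617}{4456} \approx -43.451$)
$\left(3717160 + p{\left(2121 \right)}\right) \left(M - 1586104\right) = \left(3717160 + 2121\right) \left(- \frac{193617}{4456} - 1586104\right) = 3719281 \left(- \frac{193617}{4456} - 1586104\right) = 3719281 \left(- \frac{7067873041}{4456}\right) = - \frac{26287405911803521}{4456}$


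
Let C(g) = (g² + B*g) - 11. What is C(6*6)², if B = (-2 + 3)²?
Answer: 1745041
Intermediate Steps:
B = 1 (B = 1² = 1)
C(g) = -11 + g + g² (C(g) = (g² + 1*g) - 11 = (g² + g) - 11 = (g + g²) - 11 = -11 + g + g²)
C(6*6)² = (-11 + 6*6 + (6*6)²)² = (-11 + 36 + 36²)² = (-11 + 36 + 1296)² = 1321² = 1745041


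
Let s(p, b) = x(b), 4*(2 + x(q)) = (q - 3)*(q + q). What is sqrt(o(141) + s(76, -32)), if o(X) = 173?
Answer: sqrt(731) ≈ 27.037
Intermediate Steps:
x(q) = -2 + q*(-3 + q)/2 (x(q) = -2 + ((q - 3)*(q + q))/4 = -2 + ((-3 + q)*(2*q))/4 = -2 + (2*q*(-3 + q))/4 = -2 + q*(-3 + q)/2)
s(p, b) = -2 + b**2/2 - 3*b/2
sqrt(o(141) + s(76, -32)) = sqrt(173 + (-2 + (1/2)*(-32)**2 - 3/2*(-32))) = sqrt(173 + (-2 + (1/2)*1024 + 48)) = sqrt(173 + (-2 + 512 + 48)) = sqrt(173 + 558) = sqrt(731)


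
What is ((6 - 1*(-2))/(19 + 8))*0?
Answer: 0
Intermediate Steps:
((6 - 1*(-2))/(19 + 8))*0 = ((6 + 2)/27)*0 = (8*(1/27))*0 = (8/27)*0 = 0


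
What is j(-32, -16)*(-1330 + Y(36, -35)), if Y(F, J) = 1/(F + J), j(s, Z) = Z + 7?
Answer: 11961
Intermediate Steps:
j(s, Z) = 7 + Z
j(-32, -16)*(-1330 + Y(36, -35)) = (7 - 16)*(-1330 + 1/(36 - 35)) = -9*(-1330 + 1/1) = -9*(-1330 + 1) = -9*(-1329) = 11961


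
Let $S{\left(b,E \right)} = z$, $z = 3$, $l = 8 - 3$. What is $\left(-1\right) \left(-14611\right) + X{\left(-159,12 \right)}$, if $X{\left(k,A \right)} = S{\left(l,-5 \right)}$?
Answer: $14614$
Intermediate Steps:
$l = 5$
$S{\left(b,E \right)} = 3$
$X{\left(k,A \right)} = 3$
$\left(-1\right) \left(-14611\right) + X{\left(-159,12 \right)} = \left(-1\right) \left(-14611\right) + 3 = 14611 + 3 = 14614$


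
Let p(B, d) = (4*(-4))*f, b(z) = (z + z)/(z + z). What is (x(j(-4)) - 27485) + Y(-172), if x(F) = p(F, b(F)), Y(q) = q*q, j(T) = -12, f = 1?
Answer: 2083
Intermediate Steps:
b(z) = 1 (b(z) = (2*z)/((2*z)) = (2*z)*(1/(2*z)) = 1)
Y(q) = q²
p(B, d) = -16 (p(B, d) = (4*(-4))*1 = -16*1 = -16)
x(F) = -16
(x(j(-4)) - 27485) + Y(-172) = (-16 - 27485) + (-172)² = -27501 + 29584 = 2083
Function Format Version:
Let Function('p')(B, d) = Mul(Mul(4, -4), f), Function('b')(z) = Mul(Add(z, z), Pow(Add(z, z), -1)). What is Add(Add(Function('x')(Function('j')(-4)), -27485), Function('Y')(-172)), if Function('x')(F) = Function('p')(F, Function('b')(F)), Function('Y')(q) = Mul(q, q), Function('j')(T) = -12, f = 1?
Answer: 2083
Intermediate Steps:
Function('b')(z) = 1 (Function('b')(z) = Mul(Mul(2, z), Pow(Mul(2, z), -1)) = Mul(Mul(2, z), Mul(Rational(1, 2), Pow(z, -1))) = 1)
Function('Y')(q) = Pow(q, 2)
Function('p')(B, d) = -16 (Function('p')(B, d) = Mul(Mul(4, -4), 1) = Mul(-16, 1) = -16)
Function('x')(F) = -16
Add(Add(Function('x')(Function('j')(-4)), -27485), Function('Y')(-172)) = Add(Add(-16, -27485), Pow(-172, 2)) = Add(-27501, 29584) = 2083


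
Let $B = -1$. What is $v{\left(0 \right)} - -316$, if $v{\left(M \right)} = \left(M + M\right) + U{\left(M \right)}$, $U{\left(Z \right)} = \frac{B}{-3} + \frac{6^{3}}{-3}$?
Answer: $\frac{733}{3} \approx 244.33$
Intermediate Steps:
$U{\left(Z \right)} = - \frac{215}{3}$ ($U{\left(Z \right)} = - \frac{1}{-3} + \frac{6^{3}}{-3} = \left(-1\right) \left(- \frac{1}{3}\right) + 216 \left(- \frac{1}{3}\right) = \frac{1}{3} - 72 = - \frac{215}{3}$)
$v{\left(M \right)} = - \frac{215}{3} + 2 M$ ($v{\left(M \right)} = \left(M + M\right) - \frac{215}{3} = 2 M - \frac{215}{3} = - \frac{215}{3} + 2 M$)
$v{\left(0 \right)} - -316 = \left(- \frac{215}{3} + 2 \cdot 0\right) - -316 = \left(- \frac{215}{3} + 0\right) + 316 = - \frac{215}{3} + 316 = \frac{733}{3}$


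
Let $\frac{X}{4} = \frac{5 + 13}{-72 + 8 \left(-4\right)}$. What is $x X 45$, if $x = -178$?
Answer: $\frac{72090}{13} \approx 5545.4$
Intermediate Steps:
$X = - \frac{9}{13}$ ($X = 4 \frac{5 + 13}{-72 + 8 \left(-4\right)} = 4 \frac{18}{-72 - 32} = 4 \frac{18}{-104} = 4 \cdot 18 \left(- \frac{1}{104}\right) = 4 \left(- \frac{9}{52}\right) = - \frac{9}{13} \approx -0.69231$)
$x X 45 = \left(-178\right) \left(- \frac{9}{13}\right) 45 = \frac{1602}{13} \cdot 45 = \frac{72090}{13}$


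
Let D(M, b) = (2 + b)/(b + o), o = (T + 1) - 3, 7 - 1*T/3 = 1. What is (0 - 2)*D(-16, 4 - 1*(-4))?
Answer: -⅚ ≈ -0.83333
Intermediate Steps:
T = 18 (T = 21 - 3*1 = 21 - 3 = 18)
o = 16 (o = (18 + 1) - 3 = 19 - 3 = 16)
D(M, b) = (2 + b)/(16 + b) (D(M, b) = (2 + b)/(b + 16) = (2 + b)/(16 + b))
(0 - 2)*D(-16, 4 - 1*(-4)) = (0 - 2)*((2 + (4 - 1*(-4)))/(16 + (4 - 1*(-4)))) = -2*(2 + (4 + 4))/(16 + (4 + 4)) = -2*(2 + 8)/(16 + 8) = -2*10/24 = -10/12 = -2*5/12 = -⅚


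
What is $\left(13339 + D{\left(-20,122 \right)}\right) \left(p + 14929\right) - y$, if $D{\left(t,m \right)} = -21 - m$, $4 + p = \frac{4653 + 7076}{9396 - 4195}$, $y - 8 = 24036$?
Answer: $\frac{1024368233340}{5201} \approx 1.9696 \cdot 10^{8}$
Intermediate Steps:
$y = 24044$ ($y = 8 + 24036 = 24044$)
$p = - \frac{9075}{5201}$ ($p = -4 + \frac{4653 + 7076}{9396 - 4195} = -4 + \frac{11729}{5201} = - \frac{9075}{5201} \approx -1.7449$)
$\left(13339 + D{\left(-20,122 \right)}\right) \left(p + 14929\right) - y = \left(13339 - 143\right) \left(- \frac{9075}{5201} + 14929\right) - 24044 = \left(13339 - 143\right) \frac{77636654}{5201} - 24044 = 13196 \cdot \frac{77636654}{5201} - 24044 = \frac{1024493286184}{5201} - 24044 = \frac{1024368233340}{5201}$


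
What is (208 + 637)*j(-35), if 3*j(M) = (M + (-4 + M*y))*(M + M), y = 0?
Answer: 768950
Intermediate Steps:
j(M) = 2*M*(-4 + M)/3 (j(M) = ((M + (-4 + M*0))*(M + M))/3 = ((M + (-4 + 0))*(2*M))/3 = ((M - 4)*(2*M))/3 = ((-4 + M)*(2*M))/3 = (2*M*(-4 + M))/3 = 2*M*(-4 + M)/3)
(208 + 637)*j(-35) = (208 + 637)*((2/3)*(-35)*(-4 - 35)) = 845*((2/3)*(-35)*(-39)) = 845*910 = 768950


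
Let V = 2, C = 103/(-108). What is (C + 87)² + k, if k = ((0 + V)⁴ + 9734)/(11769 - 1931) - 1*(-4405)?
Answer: 677598785711/57375216 ≈ 11810.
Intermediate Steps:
C = -103/108 (C = 103*(-1/108) = -103/108 ≈ -0.95370)
k = 21673070/4919 (k = ((0 + 2)⁴ + 9734)/(11769 - 1931) - 1*(-4405) = (2⁴ + 9734)/9838 + 4405 = (16 + 9734)*(1/9838) + 4405 = 9750*(1/9838) + 4405 = 4875/4919 + 4405 = 21673070/4919 ≈ 4406.0)
(C + 87)² + k = (-103/108 + 87)² + 21673070/4919 = (9293/108)² + 21673070/4919 = 86359849/11664 + 21673070/4919 = 677598785711/57375216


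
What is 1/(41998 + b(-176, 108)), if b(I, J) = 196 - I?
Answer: 1/42370 ≈ 2.3602e-5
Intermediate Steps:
1/(41998 + b(-176, 108)) = 1/(41998 + (196 - 1*(-176))) = 1/(41998 + (196 + 176)) = 1/(41998 + 372) = 1/42370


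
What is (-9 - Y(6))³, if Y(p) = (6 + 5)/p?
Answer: -274625/216 ≈ -1271.4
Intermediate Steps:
Y(p) = 11/p
(-9 - Y(6))³ = (-9 - 11/6)³ = (-65/6)³ = -274625/216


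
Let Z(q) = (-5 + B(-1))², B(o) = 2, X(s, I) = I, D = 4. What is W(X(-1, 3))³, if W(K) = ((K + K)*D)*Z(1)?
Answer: 10077696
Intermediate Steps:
Z(q) = 9 (Z(q) = (-5 + 2)² = (-3)² = 9)
W(K) = 72*K (W(K) = ((K + K)*4)*9 = ((2*K)*4)*9 = (8*K)*9 = 72*K)
W(X(-1, 3))³ = (72*3)³ = 216³ = 10077696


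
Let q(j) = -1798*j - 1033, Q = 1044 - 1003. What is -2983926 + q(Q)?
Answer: -3058677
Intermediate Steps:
Q = 41
q(j) = -1033 - 1798*j
-2983926 + q(Q) = -2983926 + (-1033 - 1798*41) = -2983926 + (-1033 - 73718) = -2983926 - 74751 = -3058677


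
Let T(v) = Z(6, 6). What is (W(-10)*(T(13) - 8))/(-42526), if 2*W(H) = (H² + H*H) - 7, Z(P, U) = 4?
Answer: 193/21263 ≈ 0.0090768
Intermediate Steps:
W(H) = -7/2 + H² (W(H) = ((H² + H*H) - 7)/2 = ((H² + H²) - 7)/2 = (2*H² - 7)/2 = (-7 + 2*H²)/2 = -7/2 + H²)
T(v) = 4
(W(-10)*(T(13) - 8))/(-42526) = ((-7/2 + (-10)²)*(4 - 8))/(-42526) = ((-7/2 + 100)*(-4))*(-1/42526) = ((193/2)*(-4))*(-1/42526) = -386*(-1/42526) = 193/21263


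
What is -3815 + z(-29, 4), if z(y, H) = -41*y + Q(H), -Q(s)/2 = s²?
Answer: -2658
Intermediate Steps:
Q(s) = -2*s²
z(y, H) = -41*y - 2*H²
-3815 + z(-29, 4) = -3815 + (-41*(-29) - 2*4²) = -3815 + (1189 - 2*16) = -3815 + (1189 - 32) = -3815 + 1157 = -2658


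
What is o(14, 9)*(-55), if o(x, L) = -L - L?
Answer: 990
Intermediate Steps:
o(x, L) = -2*L
o(14, 9)*(-55) = -2*9*(-55) = -18*(-55) = 990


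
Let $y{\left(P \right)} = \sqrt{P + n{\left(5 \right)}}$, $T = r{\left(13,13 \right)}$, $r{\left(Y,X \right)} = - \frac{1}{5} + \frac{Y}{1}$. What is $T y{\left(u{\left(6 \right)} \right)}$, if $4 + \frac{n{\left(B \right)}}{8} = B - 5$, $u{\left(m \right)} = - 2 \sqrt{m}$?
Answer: $\frac{64 \sqrt{-32 - 2 \sqrt{6}}}{5} \approx 77.753 i$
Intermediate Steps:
$r{\left(Y,X \right)} = - \frac{1}{5} + Y$ ($r{\left(Y,X \right)} = \left(-1\right) \frac{1}{5} + Y 1 = - \frac{1}{5} + Y$)
$T = \frac{64}{5}$ ($T = - \frac{1}{5} + 13 = \frac{64}{5} \approx 12.8$)
$n{\left(B \right)} = -72 + 8 B$ ($n{\left(B \right)} = -32 + 8 \left(B - 5\right) = -32 + 8 \left(-5 + B\right) = -32 + \left(-40 + 8 B\right) = -72 + 8 B$)
$y{\left(P \right)} = \sqrt{-32 + P}$ ($y{\left(P \right)} = \sqrt{P + \left(-72 + 8 \cdot 5\right)} = \sqrt{P + \left(-72 + 40\right)} = \sqrt{P - 32} = \sqrt{-32 + P}$)
$T y{\left(u{\left(6 \right)} \right)} = \frac{64 \sqrt{-32 - 2 \sqrt{6}}}{5}$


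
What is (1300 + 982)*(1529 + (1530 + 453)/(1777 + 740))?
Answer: 2928928744/839 ≈ 3.4910e+6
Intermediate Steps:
(1300 + 982)*(1529 + (1530 + 453)/(1777 + 740)) = 2282*(1529 + 1983/2517) = 2282*(1529 + 1983*(1/2517)) = 2282*(1529 + 661/839) = 2282*(1283492/839) = 2928928744/839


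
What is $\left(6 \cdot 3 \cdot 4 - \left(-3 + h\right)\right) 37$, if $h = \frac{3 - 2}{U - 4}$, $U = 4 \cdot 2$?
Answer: $\frac{11063}{4} \approx 2765.8$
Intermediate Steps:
$U = 8$
$h = \frac{1}{4}$ ($h = \frac{3 - 2}{8 - 4} = 1 \cdot \frac{1}{4} = \frac{1}{4} \approx 0.25$)
$\left(6 \cdot 3 \cdot 4 - \left(-3 + h\right)\right) 37 = \left(6 \cdot 3 \cdot 4 - \left(-3 + \frac{1}{4}\right)\right) 37 = \left(18 \cdot 4 - - \frac{11}{4}\right) 37 = \left(72 + \frac{11}{4}\right) 37 = \frac{299}{4} \cdot 37 = \frac{11063}{4}$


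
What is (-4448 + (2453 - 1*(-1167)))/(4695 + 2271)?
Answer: -46/387 ≈ -0.11886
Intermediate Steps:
(-4448 + (2453 - 1*(-1167)))/(4695 + 2271) = (-4448 + (2453 + 1167))/6966 = (-4448 + 3620)*(1/6966) = -828*1/6966 = -46/387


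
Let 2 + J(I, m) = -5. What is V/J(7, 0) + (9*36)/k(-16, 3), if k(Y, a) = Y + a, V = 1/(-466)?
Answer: -1056875/42406 ≈ -24.923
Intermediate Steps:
V = -1/466 ≈ -0.0021459
J(I, m) = -7 (J(I, m) = -2 - 5 = -7)
V/J(7, 0) + (9*36)/k(-16, 3) = -1/466/(-7) + (9*36)/(-16 + 3) = -1/466*(-⅐) + 324/(-13) = 1/3262 + 324*(-1/13) = 1/3262 - 324/13 = -1056875/42406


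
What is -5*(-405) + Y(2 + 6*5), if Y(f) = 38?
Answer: 2063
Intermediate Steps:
-5*(-405) + Y(2 + 6*5) = -5*(-405) + 38 = 2025 + 38 = 2063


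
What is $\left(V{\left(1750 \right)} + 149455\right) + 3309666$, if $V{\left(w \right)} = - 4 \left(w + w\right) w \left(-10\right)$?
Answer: $248459121$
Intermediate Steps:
$V{\left(w \right)} = 80 w^{2}$ ($V{\left(w \right)} = - 4 \cdot 2 w w \left(-10\right) = - 8 w w \left(-10\right) = - 8 w^{2} \left(-10\right) = 80 w^{2}$)
$\left(V{\left(1750 \right)} + 149455\right) + 3309666 = \left(80 \cdot 1750^{2} + 149455\right) + 3309666 = \left(80 \cdot 3062500 + 149455\right) + 3309666 = \left(245000000 + 149455\right) + 3309666 = 245149455 + 3309666 = 248459121$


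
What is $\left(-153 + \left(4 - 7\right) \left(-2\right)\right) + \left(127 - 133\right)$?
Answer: $-153$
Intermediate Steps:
$\left(-153 + \left(4 - 7\right) \left(-2\right)\right) + \left(127 - 133\right) = \left(-153 - -6\right) + \left(127 - 133\right) = \left(-153 + 6\right) - 6 = -147 - 6 = -153$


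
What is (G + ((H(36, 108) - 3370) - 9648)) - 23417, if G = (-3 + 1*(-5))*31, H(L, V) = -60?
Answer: -36743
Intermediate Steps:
G = -248 (G = (-3 - 5)*31 = -8*31 = -248)
(G + ((H(36, 108) - 3370) - 9648)) - 23417 = (-248 + ((-60 - 3370) - 9648)) - 23417 = (-248 + (-3430 - 9648)) - 23417 = (-248 - 13078) - 23417 = -13326 - 23417 = -36743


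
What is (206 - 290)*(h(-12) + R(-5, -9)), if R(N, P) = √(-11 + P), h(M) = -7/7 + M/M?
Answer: -168*I*√5 ≈ -375.66*I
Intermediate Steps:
h(M) = 0 (h(M) = -7*⅐ + 1 = -1 + 1 = 0)
(206 - 290)*(h(-12) + R(-5, -9)) = (206 - 290)*(0 + √(-11 - 9)) = -84*(0 + √(-20)) = -84*(0 + 2*I*√5) = -168*I*√5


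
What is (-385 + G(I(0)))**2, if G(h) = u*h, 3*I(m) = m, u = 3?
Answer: 148225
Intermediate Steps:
I(m) = m/3
G(h) = 3*h
(-385 + G(I(0)))**2 = (-385 + 3*((1/3)*0))**2 = (-385 + 3*0)**2 = (-385 + 0)**2 = (-385)**2 = 148225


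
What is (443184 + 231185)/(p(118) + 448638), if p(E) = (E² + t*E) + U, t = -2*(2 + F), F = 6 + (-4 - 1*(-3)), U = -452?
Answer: 674369/460458 ≈ 1.4646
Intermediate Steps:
F = 5 (F = 6 + (-4 + 3) = 6 - 1 = 5)
t = -14 (t = -2*(2 + 5) = -2*7 = -14)
p(E) = -452 + E² - 14*E (p(E) = (E² - 14*E) - 452 = -452 + E² - 14*E)
(443184 + 231185)/(p(118) + 448638) = (443184 + 231185)/((-452 + 118² - 14*118) + 448638) = 674369/((-452 + 13924 - 1652) + 448638) = 674369/(11820 + 448638) = 674369/460458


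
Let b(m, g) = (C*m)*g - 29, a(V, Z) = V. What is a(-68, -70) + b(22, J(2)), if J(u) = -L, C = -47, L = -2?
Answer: -2165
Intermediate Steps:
J(u) = 2 (J(u) = -1*(-2) = 2)
b(m, g) = -29 - 47*g*m (b(m, g) = (-47*m)*g - 29 = -47*g*m - 29 = -29 - 47*g*m)
a(-68, -70) + b(22, J(2)) = -68 + (-29 - 47*2*22) = -68 + (-29 - 2068) = -68 - 2097 = -2165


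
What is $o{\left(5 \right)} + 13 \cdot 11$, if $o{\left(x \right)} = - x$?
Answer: $138$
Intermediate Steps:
$o{\left(5 \right)} + 13 \cdot 11 = \left(-1\right) 5 + 13 \cdot 11 = -5 + 143 = 138$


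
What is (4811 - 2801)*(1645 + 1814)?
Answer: 6952590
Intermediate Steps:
(4811 - 2801)*(1645 + 1814) = 2010*3459 = 6952590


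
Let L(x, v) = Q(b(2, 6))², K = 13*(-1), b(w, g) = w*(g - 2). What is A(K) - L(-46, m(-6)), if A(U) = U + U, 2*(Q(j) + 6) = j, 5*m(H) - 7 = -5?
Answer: -30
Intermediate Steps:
m(H) = ⅖ (m(H) = 7/5 + (⅕)*(-5) = 7/5 - 1 = ⅖)
b(w, g) = w*(-2 + g)
Q(j) = -6 + j/2
K = -13
A(U) = 2*U
L(x, v) = 4 (L(x, v) = (-6 + (2*(-2 + 6))/2)² = (-6 + (2*4)/2)² = (-6 + (½)*8)² = (-6 + 4)² = (-2)² = 4)
A(K) - L(-46, m(-6)) = 2*(-13) - 1*4 = -26 - 4 = -30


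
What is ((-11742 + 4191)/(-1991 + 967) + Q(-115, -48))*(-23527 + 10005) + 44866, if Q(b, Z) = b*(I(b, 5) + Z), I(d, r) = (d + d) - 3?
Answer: -223753357079/512 ≈ -4.3702e+8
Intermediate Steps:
I(d, r) = -3 + 2*d (I(d, r) = 2*d - 3 = -3 + 2*d)
Q(b, Z) = b*(-3 + Z + 2*b) (Q(b, Z) = b*((-3 + 2*b) + Z) = b*(-3 + Z + 2*b))
((-11742 + 4191)/(-1991 + 967) + Q(-115, -48))*(-23527 + 10005) + 44866 = ((-11742 + 4191)/(-1991 + 967) - 115*(-3 - 48 + 2*(-115)))*(-23527 + 10005) + 44866 = (-7551/(-1024) - 115*(-3 - 48 - 230))*(-13522) + 44866 = (-7551*(-1/1024) - 115*(-281))*(-13522) + 44866 = (7551/1024 + 32315)*(-13522) + 44866 = (33098111/1024)*(-13522) + 44866 = -223776328471/512 + 44866 = -223753357079/512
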